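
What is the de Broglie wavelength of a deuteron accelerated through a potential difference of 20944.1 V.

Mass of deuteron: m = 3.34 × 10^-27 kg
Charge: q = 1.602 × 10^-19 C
1.40 × 10^-13 m

When a particle is accelerated through voltage V, it gains kinetic energy KE = qV.

The de Broglie wavelength is then λ = h/√(2mqV):

λ = h/√(2mqV)
λ = (6.626 × 10^-34 J·s) / √(2 × 3.34 × 10^-27 kg × 1.602 × 10^-19 C × 20944.1 V)
λ = 1.40 × 10^-13 m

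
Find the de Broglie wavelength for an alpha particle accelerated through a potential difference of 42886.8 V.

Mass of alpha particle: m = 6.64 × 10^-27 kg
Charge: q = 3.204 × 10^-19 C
4.91 × 10^-14 m

When a particle is accelerated through voltage V, it gains kinetic energy KE = qV.

The de Broglie wavelength is then λ = h/√(2mqV):

λ = h/√(2mqV)
λ = (6.626 × 10^-34 J·s) / √(2 × 6.64 × 10^-27 kg × 3.204 × 10^-19 C × 42886.8 V)
λ = 4.91 × 10^-14 m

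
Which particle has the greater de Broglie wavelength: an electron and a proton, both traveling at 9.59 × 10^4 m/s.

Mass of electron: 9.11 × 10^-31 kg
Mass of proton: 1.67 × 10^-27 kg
The electron has the longer wavelength.

Using λ = h/(mv), since both particles have the same velocity, the wavelength depends only on mass.

For electron: λ₁ = h/(m₁v) = 7.58 × 10^-9 m
For proton: λ₂ = h/(m₂v) = 4.14 × 10^-12 m

Since λ ∝ 1/m at constant velocity, the lighter particle has the longer wavelength.

The electron has the longer de Broglie wavelength.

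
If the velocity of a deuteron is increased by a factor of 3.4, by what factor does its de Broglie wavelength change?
The wavelength decreases by a factor of 3.4.

From λ = h/(mv), the wavelength is inversely proportional to velocity:

λ ∝ 1/v

If v → 3.4v, then λ → λ/3.4

When velocity is increased by a factor of 3.4, the wavelength decreases by a factor of 3.4.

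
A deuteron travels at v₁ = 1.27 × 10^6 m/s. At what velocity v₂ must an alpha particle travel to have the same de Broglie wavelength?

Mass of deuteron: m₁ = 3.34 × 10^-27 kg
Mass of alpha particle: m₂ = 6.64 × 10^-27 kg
v₂ = 6.39 × 10^5 m/s

For equal de Broglie wavelengths: λ₁ = λ₂

h/(m₁v₁) = h/(m₂v₂)
m₁v₁ = m₂v₂
v₂ = v₁ · (m₁/m₂)

v₂ = 1.27 × 10^6 m/s × (3.34 × 10^-27 kg / 6.64 × 10^-27 kg)
v₂ = 6.39 × 10^5 m/s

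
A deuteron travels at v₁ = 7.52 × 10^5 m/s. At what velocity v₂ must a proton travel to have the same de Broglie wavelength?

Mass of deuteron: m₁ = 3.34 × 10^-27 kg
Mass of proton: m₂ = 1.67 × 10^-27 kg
v₂ = 1.50 × 10^6 m/s

For equal de Broglie wavelengths: λ₁ = λ₂

h/(m₁v₁) = h/(m₂v₂)
m₁v₁ = m₂v₂
v₂ = v₁ · (m₁/m₂)

v₂ = 7.52 × 10^5 m/s × (3.34 × 10^-27 kg / 1.67 × 10^-27 kg)
v₂ = 1.50 × 10^6 m/s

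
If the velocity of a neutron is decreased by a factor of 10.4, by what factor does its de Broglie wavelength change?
The wavelength increases by a factor of 10.4.

From λ = h/(mv), the wavelength is inversely proportional to velocity:

λ ∝ 1/v

If v → v/10.4, then λ → 10.4λ

When velocity is decreased by a factor of 10.4, the wavelength increases by a factor of 10.4.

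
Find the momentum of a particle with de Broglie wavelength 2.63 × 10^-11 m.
2.52 × 10^-23 kg·m/s

From the de Broglie relation λ = h/p, we solve for p:

p = h/λ
p = (6.626 × 10^-34 J·s) / (2.63 × 10^-11 m)
p = 2.52 × 10^-23 kg·m/s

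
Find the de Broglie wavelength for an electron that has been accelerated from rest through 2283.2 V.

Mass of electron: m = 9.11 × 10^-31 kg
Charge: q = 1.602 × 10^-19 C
2.57 × 10^-11 m

When a particle is accelerated through voltage V, it gains kinetic energy KE = qV.

The de Broglie wavelength is then λ = h/√(2mqV):

λ = h/√(2mqV)
λ = (6.626 × 10^-34 J·s) / √(2 × 9.11 × 10^-31 kg × 1.602 × 10^-19 C × 2283.2 V)
λ = 2.57 × 10^-11 m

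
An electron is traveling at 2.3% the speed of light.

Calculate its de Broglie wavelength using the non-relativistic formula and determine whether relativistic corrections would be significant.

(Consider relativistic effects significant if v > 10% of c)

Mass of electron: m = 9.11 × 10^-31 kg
No, relativistic corrections are not needed.

Using the non-relativistic de Broglie formula λ = h/(mv):

v = 2.3% × c = 6.895 × 10^6 m/s

λ = h/(mv)
λ = (6.626 × 10^-34 J·s) / (9.11 × 10^-31 kg × 6.895 × 10^6 m/s)
λ = 1.05 × 10^-10 m

Since v = 2.3% of c < 10% of c, relativistic corrections are NOT significant and this non-relativistic result is a good approximation.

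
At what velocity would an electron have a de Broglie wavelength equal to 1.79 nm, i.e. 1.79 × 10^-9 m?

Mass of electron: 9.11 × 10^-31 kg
4.06 × 10^5 m/s

From λ = h/(mv), solve for v:

v = h/(mλ)
v = (6.626 × 10^-34 J·s) / (9.11 × 10^-31 kg × 1.79 × 10^-9 m)
v = 4.06 × 10^5 m/s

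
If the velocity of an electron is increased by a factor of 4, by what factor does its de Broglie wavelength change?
The wavelength decreases by a factor of 4.

From λ = h/(mv), the wavelength is inversely proportional to velocity:

λ ∝ 1/v

If v → 4v, then λ → λ/4

When velocity is increased by a factor of 4, the wavelength decreases by a factor of 4.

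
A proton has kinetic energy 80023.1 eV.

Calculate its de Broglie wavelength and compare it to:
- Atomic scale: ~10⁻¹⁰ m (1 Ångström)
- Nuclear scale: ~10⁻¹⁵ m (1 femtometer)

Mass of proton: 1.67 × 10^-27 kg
λ = 1.01 × 10^-13 m, which is between nuclear and atomic scales.

Using λ = h/√(2mKE):

KE = 80023.1 eV = 1.282 × 10^-14 J

λ = h/√(2mKE)
λ = (6.626 × 10^-34 J·s) / √(2 × 1.67 × 10^-27 kg × 1.282 × 10^-14 J)
λ = 1.01 × 10^-13 m

Comparison:
- Atomic scale (10⁻¹⁰ m): λ is 0.001× this size
- Nuclear scale (10⁻¹⁵ m): λ is 1e+02× this size

The wavelength is between nuclear and atomic scales.

This wavelength is appropriate for probing atomic structure but too large for nuclear physics experiments.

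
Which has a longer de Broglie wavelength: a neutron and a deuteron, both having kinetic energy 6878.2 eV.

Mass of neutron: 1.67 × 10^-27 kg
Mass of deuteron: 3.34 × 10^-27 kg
The neutron has the longer wavelength.

Using λ = h/√(2mKE):

For neutron: λ₁ = h/√(2m₁KE) = 3.45 × 10^-13 m
For deuteron: λ₂ = h/√(2m₂KE) = 2.44 × 10^-13 m

Since λ ∝ 1/√m at constant kinetic energy, the lighter particle has the longer wavelength.

The neutron has the longer de Broglie wavelength.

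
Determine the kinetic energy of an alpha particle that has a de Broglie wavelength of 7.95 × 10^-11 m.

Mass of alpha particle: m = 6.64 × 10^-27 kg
5.23 × 10^-21 J (or 0.0326 eV)

From λ = h/√(2mKE), we solve for KE:

λ² = h²/(2mKE)
KE = h²/(2mλ²)
KE = (6.626 × 10^-34 J·s)² / (2 × 6.64 × 10^-27 kg × (7.95 × 10^-11 m)²)
KE = 5.23 × 10^-21 J
KE = 0.0326 eV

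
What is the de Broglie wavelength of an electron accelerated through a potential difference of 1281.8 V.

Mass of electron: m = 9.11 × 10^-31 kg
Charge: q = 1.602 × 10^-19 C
3.43 × 10^-11 m

When a particle is accelerated through voltage V, it gains kinetic energy KE = qV.

The de Broglie wavelength is then λ = h/√(2mqV):

λ = h/√(2mqV)
λ = (6.626 × 10^-34 J·s) / √(2 × 9.11 × 10^-31 kg × 1.602 × 10^-19 C × 1281.8 V)
λ = 3.43 × 10^-11 m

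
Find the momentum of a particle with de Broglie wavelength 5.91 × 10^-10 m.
1.12 × 10^-24 kg·m/s

From the de Broglie relation λ = h/p, we solve for p:

p = h/λ
p = (6.626 × 10^-34 J·s) / (5.91 × 10^-10 m)
p = 1.12 × 10^-24 kg·m/s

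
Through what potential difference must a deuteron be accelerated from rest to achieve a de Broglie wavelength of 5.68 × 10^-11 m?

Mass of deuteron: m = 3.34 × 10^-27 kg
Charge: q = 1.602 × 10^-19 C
1.27 × 10^-1 V

From λ = h/√(2mqV), we solve for V:

λ² = h²/(2mqV)
V = h²/(2mqλ²)
V = (6.626 × 10^-34 J·s)² / (2 × 3.34 × 10^-27 kg × 1.602 × 10^-19 C × (5.68 × 10^-11 m)²)
V = 1.27 × 10^-1 V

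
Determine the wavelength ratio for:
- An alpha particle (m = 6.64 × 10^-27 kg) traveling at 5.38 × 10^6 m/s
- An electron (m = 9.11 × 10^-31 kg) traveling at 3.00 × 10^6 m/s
λ₁/λ₂ = 7.65 × 10^-5

Using λ = h/(mv):

λ₁ = h/(m₁v₁) = 1.85 × 10^-14 m
λ₂ = h/(m₂v₂) = 2.42 × 10^-10 m

Ratio λ₁/λ₂ = (m₂v₂)/(m₁v₁)
         = (9.11 × 10^-31 kg × 3.00 × 10^6 m/s) / (6.64 × 10^-27 kg × 5.38 × 10^6 m/s)
         = 7.65 × 10^-5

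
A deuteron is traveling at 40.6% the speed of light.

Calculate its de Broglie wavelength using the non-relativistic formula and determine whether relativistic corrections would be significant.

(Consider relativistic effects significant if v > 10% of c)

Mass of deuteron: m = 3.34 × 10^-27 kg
Yes, relativistic corrections are needed.

Using the non-relativistic de Broglie formula λ = h/(mv):

v = 40.6% × c = 1.217 × 10^8 m/s

λ = h/(mv)
λ = (6.626 × 10^-34 J·s) / (3.34 × 10^-27 kg × 1.217 × 10^8 m/s)
λ = 1.63 × 10^-15 m

Since v = 40.6% of c > 10% of c, relativistic corrections ARE significant and the actual wavelength would differ from this non-relativistic estimate.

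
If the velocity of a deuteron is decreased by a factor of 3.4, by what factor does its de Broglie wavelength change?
The wavelength increases by a factor of 3.4.

From λ = h/(mv), the wavelength is inversely proportional to velocity:

λ ∝ 1/v

If v → v/3.4, then λ → 3.4λ

When velocity is decreased by a factor of 3.4, the wavelength increases by a factor of 3.4.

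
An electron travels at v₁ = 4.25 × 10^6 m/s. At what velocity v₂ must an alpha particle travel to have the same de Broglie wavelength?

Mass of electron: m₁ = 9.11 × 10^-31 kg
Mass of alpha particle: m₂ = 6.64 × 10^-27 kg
v₂ = 5.83 × 10^2 m/s

For equal de Broglie wavelengths: λ₁ = λ₂

h/(m₁v₁) = h/(m₂v₂)
m₁v₁ = m₂v₂
v₂ = v₁ · (m₁/m₂)

v₂ = 4.25 × 10^6 m/s × (9.11 × 10^-31 kg / 6.64 × 10^-27 kg)
v₂ = 5.83 × 10^2 m/s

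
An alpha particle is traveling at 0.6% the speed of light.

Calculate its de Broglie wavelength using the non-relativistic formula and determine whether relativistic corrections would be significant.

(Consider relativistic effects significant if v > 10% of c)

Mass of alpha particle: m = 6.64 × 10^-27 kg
No, relativistic corrections are not needed.

Using the non-relativistic de Broglie formula λ = h/(mv):

v = 0.6% × c = 1.799 × 10^6 m/s

λ = h/(mv)
λ = (6.626 × 10^-34 J·s) / (6.64 × 10^-27 kg × 1.799 × 10^6 m/s)
λ = 5.55 × 10^-14 m

Since v = 0.6% of c < 10% of c, relativistic corrections are NOT significant and this non-relativistic result is a good approximation.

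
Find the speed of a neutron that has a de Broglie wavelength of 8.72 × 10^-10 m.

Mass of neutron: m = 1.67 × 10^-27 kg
4.55 × 10^2 m/s

From the de Broglie relation λ = h/(mv), we solve for v:

v = h/(mλ)
v = (6.626 × 10^-34 J·s) / (1.67 × 10^-27 kg × 8.72 × 10^-10 m)
v = 4.55 × 10^2 m/s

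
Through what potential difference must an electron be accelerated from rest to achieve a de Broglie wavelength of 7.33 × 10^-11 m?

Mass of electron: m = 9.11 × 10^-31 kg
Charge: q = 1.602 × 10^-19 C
280 V

From λ = h/√(2mqV), we solve for V:

λ² = h²/(2mqV)
V = h²/(2mqλ²)
V = (6.626 × 10^-34 J·s)² / (2 × 9.11 × 10^-31 kg × 1.602 × 10^-19 C × (7.33 × 10^-11 m)²)
V = 280 V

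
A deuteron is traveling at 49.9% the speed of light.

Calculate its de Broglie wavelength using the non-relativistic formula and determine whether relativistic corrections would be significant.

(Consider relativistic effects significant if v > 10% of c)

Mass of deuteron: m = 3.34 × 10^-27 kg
Yes, relativistic corrections are needed.

Using the non-relativistic de Broglie formula λ = h/(mv):

v = 49.9% × c = 1.496 × 10^8 m/s

λ = h/(mv)
λ = (6.626 × 10^-34 J·s) / (3.34 × 10^-27 kg × 1.496 × 10^8 m/s)
λ = 1.33 × 10^-15 m

Since v = 49.9% of c > 10% of c, relativistic corrections ARE significant and the actual wavelength would differ from this non-relativistic estimate.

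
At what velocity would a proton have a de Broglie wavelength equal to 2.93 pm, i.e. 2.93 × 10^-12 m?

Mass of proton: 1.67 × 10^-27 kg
1.35 × 10^5 m/s

From λ = h/(mv), solve for v:

v = h/(mλ)
v = (6.626 × 10^-34 J·s) / (1.67 × 10^-27 kg × 2.93 × 10^-12 m)
v = 1.35 × 10^5 m/s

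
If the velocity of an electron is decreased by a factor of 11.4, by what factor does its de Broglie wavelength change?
The wavelength increases by a factor of 11.4.

From λ = h/(mv), the wavelength is inversely proportional to velocity:

λ ∝ 1/v

If v → v/11.4, then λ → 11.4λ

When velocity is decreased by a factor of 11.4, the wavelength increases by a factor of 11.4.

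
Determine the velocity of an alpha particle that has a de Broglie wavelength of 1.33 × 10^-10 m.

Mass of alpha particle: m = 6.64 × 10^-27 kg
7.50 × 10^2 m/s

From the de Broglie relation λ = h/(mv), we solve for v:

v = h/(mλ)
v = (6.626 × 10^-34 J·s) / (6.64 × 10^-27 kg × 1.33 × 10^-10 m)
v = 7.50 × 10^2 m/s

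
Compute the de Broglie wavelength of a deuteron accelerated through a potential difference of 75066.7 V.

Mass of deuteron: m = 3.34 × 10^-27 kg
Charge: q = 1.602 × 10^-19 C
7.39 × 10^-14 m

When a particle is accelerated through voltage V, it gains kinetic energy KE = qV.

The de Broglie wavelength is then λ = h/√(2mqV):

λ = h/√(2mqV)
λ = (6.626 × 10^-34 J·s) / √(2 × 3.34 × 10^-27 kg × 1.602 × 10^-19 C × 75066.7 V)
λ = 7.39 × 10^-14 m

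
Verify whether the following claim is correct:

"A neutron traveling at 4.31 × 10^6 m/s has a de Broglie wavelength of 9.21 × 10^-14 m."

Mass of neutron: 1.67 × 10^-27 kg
True

The claim is correct.

Using λ = h/(mv):
λ = (6.626 × 10^-34 J·s) / (1.67 × 10^-27 kg × 4.31 × 10^6 m/s)
λ = 9.21 × 10^-14 m

This matches the claimed value.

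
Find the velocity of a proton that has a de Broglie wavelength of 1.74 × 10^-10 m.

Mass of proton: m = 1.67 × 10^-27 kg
2.28 × 10^3 m/s

From the de Broglie relation λ = h/(mv), we solve for v:

v = h/(mλ)
v = (6.626 × 10^-34 J·s) / (1.67 × 10^-27 kg × 1.74 × 10^-10 m)
v = 2.28 × 10^3 m/s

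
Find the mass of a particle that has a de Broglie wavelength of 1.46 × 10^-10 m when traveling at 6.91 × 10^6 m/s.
6.57 × 10^-31 kg

From the de Broglie relation λ = h/(mv), we solve for m:

m = h/(λv)
m = (6.626 × 10^-34 J·s) / (1.46 × 10^-10 m × 6.91 × 10^6 m/s)
m = 6.57 × 10^-31 kg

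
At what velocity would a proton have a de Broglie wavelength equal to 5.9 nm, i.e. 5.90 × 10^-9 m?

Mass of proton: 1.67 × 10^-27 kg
6.72 × 10^1 m/s

From λ = h/(mv), solve for v:

v = h/(mλ)
v = (6.626 × 10^-34 J·s) / (1.67 × 10^-27 kg × 5.90 × 10^-9 m)
v = 6.72 × 10^1 m/s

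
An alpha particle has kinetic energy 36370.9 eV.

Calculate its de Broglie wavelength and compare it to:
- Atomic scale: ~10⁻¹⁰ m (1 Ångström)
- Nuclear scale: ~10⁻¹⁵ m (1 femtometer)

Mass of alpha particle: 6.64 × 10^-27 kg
λ = 7.53 × 10^-14 m, which is between nuclear and atomic scales.

Using λ = h/√(2mKE):

KE = 36370.9 eV = 5.827 × 10^-15 J

λ = h/√(2mKE)
λ = (6.626 × 10^-34 J·s) / √(2 × 6.64 × 10^-27 kg × 5.827 × 10^-15 J)
λ = 7.53 × 10^-14 m

Comparison:
- Atomic scale (10⁻¹⁰ m): λ is 0.00075× this size
- Nuclear scale (10⁻¹⁵ m): λ is 75× this size

The wavelength is between nuclear and atomic scales.

This wavelength is appropriate for probing atomic structure but too large for nuclear physics experiments.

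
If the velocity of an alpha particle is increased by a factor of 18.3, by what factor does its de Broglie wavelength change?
The wavelength decreases by a factor of 18.3.

From λ = h/(mv), the wavelength is inversely proportional to velocity:

λ ∝ 1/v

If v → 18.3v, then λ → λ/18.3

When velocity is increased by a factor of 18.3, the wavelength decreases by a factor of 18.3.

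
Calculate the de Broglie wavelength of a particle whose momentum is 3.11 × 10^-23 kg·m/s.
2.13 × 10^-11 m

Using the de Broglie relation λ = h/p:

λ = h/p
λ = (6.626 × 10^-34 J·s) / (3.11 × 10^-23 kg·m/s)
λ = 2.13 × 10^-11 m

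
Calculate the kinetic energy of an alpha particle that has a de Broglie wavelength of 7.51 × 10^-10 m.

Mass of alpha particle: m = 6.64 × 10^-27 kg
5.86 × 10^-23 J (or 3.66 × 10^-4 eV)

From λ = h/√(2mKE), we solve for KE:

λ² = h²/(2mKE)
KE = h²/(2mλ²)
KE = (6.626 × 10^-34 J·s)² / (2 × 6.64 × 10^-27 kg × (7.51 × 10^-10 m)²)
KE = 5.86 × 10^-23 J
KE = 3.66 × 10^-4 eV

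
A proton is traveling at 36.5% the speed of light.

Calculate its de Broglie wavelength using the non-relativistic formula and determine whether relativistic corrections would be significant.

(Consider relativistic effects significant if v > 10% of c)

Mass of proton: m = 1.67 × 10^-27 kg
Yes, relativistic corrections are needed.

Using the non-relativistic de Broglie formula λ = h/(mv):

v = 36.5% × c = 1.094 × 10^8 m/s

λ = h/(mv)
λ = (6.626 × 10^-34 J·s) / (1.67 × 10^-27 kg × 1.094 × 10^8 m/s)
λ = 3.63 × 10^-15 m

Since v = 36.5% of c > 10% of c, relativistic corrections ARE significant and the actual wavelength would differ from this non-relativistic estimate.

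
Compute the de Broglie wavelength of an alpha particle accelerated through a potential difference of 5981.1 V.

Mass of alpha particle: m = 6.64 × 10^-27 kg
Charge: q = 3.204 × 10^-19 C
1.31 × 10^-13 m

When a particle is accelerated through voltage V, it gains kinetic energy KE = qV.

The de Broglie wavelength is then λ = h/√(2mqV):

λ = h/√(2mqV)
λ = (6.626 × 10^-34 J·s) / √(2 × 6.64 × 10^-27 kg × 3.204 × 10^-19 C × 5981.1 V)
λ = 1.31 × 10^-13 m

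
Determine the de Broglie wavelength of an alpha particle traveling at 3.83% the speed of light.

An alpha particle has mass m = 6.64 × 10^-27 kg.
8.69 × 10^-15 m

Using the de Broglie relation λ = h/(mv):

v = 3.83% × c = 1.148 × 10^7 m/s

λ = h/(mv)
λ = (6.626 × 10^-34 J·s) / (6.64 × 10^-27 kg × 1.148 × 10^7 m/s)
λ = 8.69 × 10^-15 m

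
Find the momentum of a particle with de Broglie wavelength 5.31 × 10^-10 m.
1.25 × 10^-24 kg·m/s

From the de Broglie relation λ = h/p, we solve for p:

p = h/λ
p = (6.626 × 10^-34 J·s) / (5.31 × 10^-10 m)
p = 1.25 × 10^-24 kg·m/s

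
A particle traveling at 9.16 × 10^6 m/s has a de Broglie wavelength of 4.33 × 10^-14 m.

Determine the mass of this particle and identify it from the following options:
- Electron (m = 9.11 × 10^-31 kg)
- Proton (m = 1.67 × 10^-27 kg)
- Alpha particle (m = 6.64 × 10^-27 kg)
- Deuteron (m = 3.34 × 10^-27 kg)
The particle is a proton.

From λ = h/(mv), solve for mass:

m = h/(λv)
m = (6.626 × 10^-34 J·s) / (4.33 × 10^-14 m × 9.16 × 10^6 m/s)
m = 1.67 × 10^-27 kg

Comparing with the listed masses, this is closest to a proton.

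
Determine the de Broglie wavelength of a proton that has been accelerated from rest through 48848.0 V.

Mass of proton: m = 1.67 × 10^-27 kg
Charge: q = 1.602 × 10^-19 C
1.30 × 10^-13 m

When a particle is accelerated through voltage V, it gains kinetic energy KE = qV.

The de Broglie wavelength is then λ = h/√(2mqV):

λ = h/√(2mqV)
λ = (6.626 × 10^-34 J·s) / √(2 × 1.67 × 10^-27 kg × 1.602 × 10^-19 C × 48848.0 V)
λ = 1.30 × 10^-13 m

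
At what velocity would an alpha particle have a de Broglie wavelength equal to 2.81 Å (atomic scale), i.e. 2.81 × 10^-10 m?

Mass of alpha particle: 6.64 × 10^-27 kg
3.55 × 10^2 m/s

From λ = h/(mv), solve for v:

v = h/(mλ)
v = (6.626 × 10^-34 J·s) / (6.64 × 10^-27 kg × 2.81 × 10^-10 m)
v = 3.55 × 10^2 m/s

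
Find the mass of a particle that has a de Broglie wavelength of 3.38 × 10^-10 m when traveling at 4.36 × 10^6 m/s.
4.50 × 10^-31 kg

From the de Broglie relation λ = h/(mv), we solve for m:

m = h/(λv)
m = (6.626 × 10^-34 J·s) / (3.38 × 10^-10 m × 4.36 × 10^6 m/s)
m = 4.50 × 10^-31 kg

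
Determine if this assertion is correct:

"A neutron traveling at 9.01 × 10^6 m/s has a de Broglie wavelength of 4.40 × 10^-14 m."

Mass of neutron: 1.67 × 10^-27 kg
True

The claim is correct.

Using λ = h/(mv):
λ = (6.626 × 10^-34 J·s) / (1.67 × 10^-27 kg × 9.01 × 10^6 m/s)
λ = 4.40 × 10^-14 m

This matches the claimed value.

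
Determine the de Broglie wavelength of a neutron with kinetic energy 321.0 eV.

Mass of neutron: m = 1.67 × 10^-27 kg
1.60 × 10^-12 m

Using λ = h/√(2mKE):

First convert KE to Joules: KE = 321.0 eV = 5.143 × 10^-17 J

λ = h/√(2mKE)
λ = (6.626 × 10^-34 J·s) / √(2 × 1.67 × 10^-27 kg × 5.143 × 10^-17 J)
λ = 1.60 × 10^-12 m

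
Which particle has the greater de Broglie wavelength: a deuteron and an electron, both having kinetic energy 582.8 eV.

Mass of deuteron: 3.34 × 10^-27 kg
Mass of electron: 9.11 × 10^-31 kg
The electron has the longer wavelength.

Using λ = h/√(2mKE):

For deuteron: λ₁ = h/√(2m₁KE) = 8.39 × 10^-13 m
For electron: λ₂ = h/√(2m₂KE) = 5.08 × 10^-11 m

Since λ ∝ 1/√m at constant kinetic energy, the lighter particle has the longer wavelength.

The electron has the longer de Broglie wavelength.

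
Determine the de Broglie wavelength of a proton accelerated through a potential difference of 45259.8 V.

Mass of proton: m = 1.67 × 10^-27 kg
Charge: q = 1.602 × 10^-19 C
1.35 × 10^-13 m

When a particle is accelerated through voltage V, it gains kinetic energy KE = qV.

The de Broglie wavelength is then λ = h/√(2mqV):

λ = h/√(2mqV)
λ = (6.626 × 10^-34 J·s) / √(2 × 1.67 × 10^-27 kg × 1.602 × 10^-19 C × 45259.8 V)
λ = 1.35 × 10^-13 m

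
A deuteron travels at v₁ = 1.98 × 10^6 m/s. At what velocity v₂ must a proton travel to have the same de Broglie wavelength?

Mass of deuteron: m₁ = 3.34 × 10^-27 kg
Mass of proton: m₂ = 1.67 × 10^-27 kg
v₂ = 3.96 × 10^6 m/s

For equal de Broglie wavelengths: λ₁ = λ₂

h/(m₁v₁) = h/(m₂v₂)
m₁v₁ = m₂v₂
v₂ = v₁ · (m₁/m₂)

v₂ = 1.98 × 10^6 m/s × (3.34 × 10^-27 kg / 1.67 × 10^-27 kg)
v₂ = 3.96 × 10^6 m/s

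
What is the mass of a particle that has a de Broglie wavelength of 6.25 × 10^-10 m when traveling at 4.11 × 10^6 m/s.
2.58 × 10^-31 kg

From the de Broglie relation λ = h/(mv), we solve for m:

m = h/(λv)
m = (6.626 × 10^-34 J·s) / (6.25 × 10^-10 m × 4.11 × 10^6 m/s)
m = 2.58 × 10^-31 kg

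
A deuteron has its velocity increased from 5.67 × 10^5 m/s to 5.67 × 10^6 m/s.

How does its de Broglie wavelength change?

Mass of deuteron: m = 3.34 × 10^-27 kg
The wavelength decreases by a factor of 10.

Using λ = h/(mv):

Initial wavelength: λ₁ = h/(mv₁) = 3.50 × 10^-13 m
Final wavelength: λ₂ = h/(mv₂) = 3.50 × 10^-14 m

Since λ ∝ 1/v, when velocity increases by a factor of 10, the wavelength decreases by a factor of 10.

λ₂/λ₁ = v₁/v₂ = 1/10

The wavelength decreases by a factor of 10.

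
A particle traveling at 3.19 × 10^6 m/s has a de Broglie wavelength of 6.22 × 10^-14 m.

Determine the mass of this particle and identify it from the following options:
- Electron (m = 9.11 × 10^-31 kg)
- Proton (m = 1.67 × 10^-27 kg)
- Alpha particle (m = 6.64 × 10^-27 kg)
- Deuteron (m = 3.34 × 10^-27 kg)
The particle is a deuteron.

From λ = h/(mv), solve for mass:

m = h/(λv)
m = (6.626 × 10^-34 J·s) / (6.22 × 10^-14 m × 3.19 × 10^6 m/s)
m = 3.34 × 10^-27 kg

Comparing with the listed masses, this is closest to a deuteron.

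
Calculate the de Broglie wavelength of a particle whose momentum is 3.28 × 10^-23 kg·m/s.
2.02 × 10^-11 m

Using the de Broglie relation λ = h/p:

λ = h/p
λ = (6.626 × 10^-34 J·s) / (3.28 × 10^-23 kg·m/s)
λ = 2.02 × 10^-11 m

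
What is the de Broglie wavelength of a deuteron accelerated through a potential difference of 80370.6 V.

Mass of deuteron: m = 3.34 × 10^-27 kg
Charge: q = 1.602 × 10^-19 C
7.14 × 10^-14 m

When a particle is accelerated through voltage V, it gains kinetic energy KE = qV.

The de Broglie wavelength is then λ = h/√(2mqV):

λ = h/√(2mqV)
λ = (6.626 × 10^-34 J·s) / √(2 × 3.34 × 10^-27 kg × 1.602 × 10^-19 C × 80370.6 V)
λ = 7.14 × 10^-14 m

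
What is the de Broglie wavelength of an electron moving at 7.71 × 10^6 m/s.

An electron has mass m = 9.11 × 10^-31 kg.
9.43 × 10^-11 m

Using the de Broglie relation λ = h/(mv):

λ = h/(mv)
λ = (6.626 × 10^-34 J·s) / (9.11 × 10^-31 kg × 7.71 × 10^6 m/s)
λ = 9.43 × 10^-11 m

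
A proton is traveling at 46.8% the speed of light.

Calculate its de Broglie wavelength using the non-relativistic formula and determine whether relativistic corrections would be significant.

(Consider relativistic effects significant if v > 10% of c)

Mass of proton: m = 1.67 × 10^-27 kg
Yes, relativistic corrections are needed.

Using the non-relativistic de Broglie formula λ = h/(mv):

v = 46.8% × c = 1.403 × 10^8 m/s

λ = h/(mv)
λ = (6.626 × 10^-34 J·s) / (1.67 × 10^-27 kg × 1.403 × 10^8 m/s)
λ = 2.83 × 10^-15 m

Since v = 46.8% of c > 10% of c, relativistic corrections ARE significant and the actual wavelength would differ from this non-relativistic estimate.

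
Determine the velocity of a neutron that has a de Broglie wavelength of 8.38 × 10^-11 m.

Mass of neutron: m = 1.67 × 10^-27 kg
4.73 × 10^3 m/s

From the de Broglie relation λ = h/(mv), we solve for v:

v = h/(mλ)
v = (6.626 × 10^-34 J·s) / (1.67 × 10^-27 kg × 8.38 × 10^-11 m)
v = 4.73 × 10^3 m/s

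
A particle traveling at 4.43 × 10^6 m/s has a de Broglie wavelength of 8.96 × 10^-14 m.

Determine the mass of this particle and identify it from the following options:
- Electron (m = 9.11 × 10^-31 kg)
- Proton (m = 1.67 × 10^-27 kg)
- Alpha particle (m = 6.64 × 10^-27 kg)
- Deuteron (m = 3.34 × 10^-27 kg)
The particle is a proton.

From λ = h/(mv), solve for mass:

m = h/(λv)
m = (6.626 × 10^-34 J·s) / (8.96 × 10^-14 m × 4.43 × 10^6 m/s)
m = 1.67 × 10^-27 kg

Comparing with the listed masses, this is closest to a proton.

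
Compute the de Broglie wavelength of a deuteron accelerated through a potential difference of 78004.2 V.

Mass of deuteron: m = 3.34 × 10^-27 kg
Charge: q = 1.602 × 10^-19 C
7.25 × 10^-14 m

When a particle is accelerated through voltage V, it gains kinetic energy KE = qV.

The de Broglie wavelength is then λ = h/√(2mqV):

λ = h/√(2mqV)
λ = (6.626 × 10^-34 J·s) / √(2 × 3.34 × 10^-27 kg × 1.602 × 10^-19 C × 78004.2 V)
λ = 7.25 × 10^-14 m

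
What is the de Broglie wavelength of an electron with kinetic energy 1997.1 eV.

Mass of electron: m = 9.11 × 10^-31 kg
2.74 × 10^-11 m

Using λ = h/√(2mKE):

First convert KE to Joules: KE = 1997.1 eV = 3.200 × 10^-16 J

λ = h/√(2mKE)
λ = (6.626 × 10^-34 J·s) / √(2 × 9.11 × 10^-31 kg × 3.200 × 10^-16 J)
λ = 2.74 × 10^-11 m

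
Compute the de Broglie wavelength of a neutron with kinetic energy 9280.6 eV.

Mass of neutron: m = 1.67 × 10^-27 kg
2.97 × 10^-13 m

Using λ = h/√(2mKE):

First convert KE to Joules: KE = 9280.6 eV = 1.487 × 10^-15 J

λ = h/√(2mKE)
λ = (6.626 × 10^-34 J·s) / √(2 × 1.67 × 10^-27 kg × 1.487 × 10^-15 J)
λ = 2.97 × 10^-13 m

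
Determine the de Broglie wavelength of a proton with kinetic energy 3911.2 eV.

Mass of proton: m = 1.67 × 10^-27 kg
4.58 × 10^-13 m

Using λ = h/√(2mKE):

First convert KE to Joules: KE = 3911.2 eV = 6.266 × 10^-16 J

λ = h/√(2mKE)
λ = (6.626 × 10^-34 J·s) / √(2 × 1.67 × 10^-27 kg × 6.266 × 10^-16 J)
λ = 4.58 × 10^-13 m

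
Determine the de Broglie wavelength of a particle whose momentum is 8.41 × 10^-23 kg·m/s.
7.88 × 10^-12 m

Using the de Broglie relation λ = h/p:

λ = h/p
λ = (6.626 × 10^-34 J·s) / (8.41 × 10^-23 kg·m/s)
λ = 7.88 × 10^-12 m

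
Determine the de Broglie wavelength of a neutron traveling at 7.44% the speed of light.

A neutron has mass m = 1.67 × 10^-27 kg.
1.78 × 10^-14 m

Using the de Broglie relation λ = h/(mv):

v = 7.44% × c = 2.230 × 10^7 m/s

λ = h/(mv)
λ = (6.626 × 10^-34 J·s) / (1.67 × 10^-27 kg × 2.230 × 10^7 m/s)
λ = 1.78 × 10^-14 m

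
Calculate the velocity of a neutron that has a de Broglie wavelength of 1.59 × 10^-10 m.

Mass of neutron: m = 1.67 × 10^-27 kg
2.50 × 10^3 m/s

From the de Broglie relation λ = h/(mv), we solve for v:

v = h/(mλ)
v = (6.626 × 10^-34 J·s) / (1.67 × 10^-27 kg × 1.59 × 10^-10 m)
v = 2.50 × 10^3 m/s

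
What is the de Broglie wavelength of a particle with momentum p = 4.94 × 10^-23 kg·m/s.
1.34 × 10^-11 m

Using the de Broglie relation λ = h/p:

λ = h/p
λ = (6.626 × 10^-34 J·s) / (4.94 × 10^-23 kg·m/s)
λ = 1.34 × 10^-11 m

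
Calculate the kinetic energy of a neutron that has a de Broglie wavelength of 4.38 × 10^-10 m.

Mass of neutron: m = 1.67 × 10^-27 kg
6.85 × 10^-22 J (or 4.28 × 10^-3 eV)

From λ = h/√(2mKE), we solve for KE:

λ² = h²/(2mKE)
KE = h²/(2mλ²)
KE = (6.626 × 10^-34 J·s)² / (2 × 1.67 × 10^-27 kg × (4.38 × 10^-10 m)²)
KE = 6.85 × 10^-22 J
KE = 4.28 × 10^-3 eV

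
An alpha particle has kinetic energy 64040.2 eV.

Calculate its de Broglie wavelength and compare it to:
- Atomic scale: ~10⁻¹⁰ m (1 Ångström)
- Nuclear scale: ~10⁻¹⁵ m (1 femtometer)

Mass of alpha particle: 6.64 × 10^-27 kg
λ = 5.68 × 10^-14 m, which is between nuclear and atomic scales.

Using λ = h/√(2mKE):

KE = 64040.2 eV = 1.026 × 10^-14 J

λ = h/√(2mKE)
λ = (6.626 × 10^-34 J·s) / √(2 × 6.64 × 10^-27 kg × 1.026 × 10^-14 J)
λ = 5.68 × 10^-14 m

Comparison:
- Atomic scale (10⁻¹⁰ m): λ is 0.00057× this size
- Nuclear scale (10⁻¹⁵ m): λ is 57× this size

The wavelength is between nuclear and atomic scales.

This wavelength is appropriate for probing atomic structure but too large for nuclear physics experiments.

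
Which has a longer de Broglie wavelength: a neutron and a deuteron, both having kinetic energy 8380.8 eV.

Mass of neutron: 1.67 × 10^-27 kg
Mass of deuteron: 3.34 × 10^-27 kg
The neutron has the longer wavelength.

Using λ = h/√(2mKE):

For neutron: λ₁ = h/√(2m₁KE) = 3.13 × 10^-13 m
For deuteron: λ₂ = h/√(2m₂KE) = 2.21 × 10^-13 m

Since λ ∝ 1/√m at constant kinetic energy, the lighter particle has the longer wavelength.

The neutron has the longer de Broglie wavelength.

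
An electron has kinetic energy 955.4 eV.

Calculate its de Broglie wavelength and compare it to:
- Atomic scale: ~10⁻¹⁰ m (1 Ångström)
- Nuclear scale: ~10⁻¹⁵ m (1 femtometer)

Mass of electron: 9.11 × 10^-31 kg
λ = 3.97 × 10^-11 m, which is between nuclear and atomic scales.

Using λ = h/√(2mKE):

KE = 955.4 eV = 1.531 × 10^-16 J

λ = h/√(2mKE)
λ = (6.626 × 10^-34 J·s) / √(2 × 9.11 × 10^-31 kg × 1.531 × 10^-16 J)
λ = 3.97 × 10^-11 m

Comparison:
- Atomic scale (10⁻¹⁰ m): λ is 0.4× this size
- Nuclear scale (10⁻¹⁵ m): λ is 4e+04× this size

The wavelength is between nuclear and atomic scales.

This wavelength is appropriate for probing atomic structure but too large for nuclear physics experiments.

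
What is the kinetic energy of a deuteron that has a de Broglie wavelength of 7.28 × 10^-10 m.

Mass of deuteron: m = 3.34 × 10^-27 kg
1.24 × 10^-22 J (or 7.74 × 10^-4 eV)

From λ = h/√(2mKE), we solve for KE:

λ² = h²/(2mKE)
KE = h²/(2mλ²)
KE = (6.626 × 10^-34 J·s)² / (2 × 3.34 × 10^-27 kg × (7.28 × 10^-10 m)²)
KE = 1.24 × 10^-22 J
KE = 7.74 × 10^-4 eV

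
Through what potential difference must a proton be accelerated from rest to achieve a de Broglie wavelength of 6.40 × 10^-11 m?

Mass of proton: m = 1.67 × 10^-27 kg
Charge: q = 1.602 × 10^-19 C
2.00 × 10^-1 V

From λ = h/√(2mqV), we solve for V:

λ² = h²/(2mqV)
V = h²/(2mqλ²)
V = (6.626 × 10^-34 J·s)² / (2 × 1.67 × 10^-27 kg × 1.602 × 10^-19 C × (6.40 × 10^-11 m)²)
V = 2.00 × 10^-1 V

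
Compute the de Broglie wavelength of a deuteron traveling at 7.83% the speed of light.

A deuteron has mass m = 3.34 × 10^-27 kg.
8.45 × 10^-15 m

Using the de Broglie relation λ = h/(mv):

v = 7.83% × c = 2.347 × 10^7 m/s

λ = h/(mv)
λ = (6.626 × 10^-34 J·s) / (3.34 × 10^-27 kg × 2.347 × 10^7 m/s)
λ = 8.45 × 10^-15 m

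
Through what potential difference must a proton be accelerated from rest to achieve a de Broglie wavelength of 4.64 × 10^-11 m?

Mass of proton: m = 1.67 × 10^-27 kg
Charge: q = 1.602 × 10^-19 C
3.81 × 10^-1 V

From λ = h/√(2mqV), we solve for V:

λ² = h²/(2mqV)
V = h²/(2mqλ²)
V = (6.626 × 10^-34 J·s)² / (2 × 1.67 × 10^-27 kg × 1.602 × 10^-19 C × (4.64 × 10^-11 m)²)
V = 3.81 × 10^-1 V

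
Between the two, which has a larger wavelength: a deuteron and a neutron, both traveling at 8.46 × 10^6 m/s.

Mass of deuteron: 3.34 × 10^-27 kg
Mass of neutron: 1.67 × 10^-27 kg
The neutron has the longer wavelength.

Using λ = h/(mv), since both particles have the same velocity, the wavelength depends only on mass.

For deuteron: λ₁ = h/(m₁v) = 2.34 × 10^-14 m
For neutron: λ₂ = h/(m₂v) = 4.69 × 10^-14 m

Since λ ∝ 1/m at constant velocity, the lighter particle has the longer wavelength.

The neutron has the longer de Broglie wavelength.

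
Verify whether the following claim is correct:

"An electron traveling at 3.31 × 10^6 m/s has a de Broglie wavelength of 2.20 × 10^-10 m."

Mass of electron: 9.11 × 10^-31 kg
True

The claim is correct.

Using λ = h/(mv):
λ = (6.626 × 10^-34 J·s) / (9.11 × 10^-31 kg × 3.31 × 10^6 m/s)
λ = 2.20 × 10^-10 m

This matches the claimed value.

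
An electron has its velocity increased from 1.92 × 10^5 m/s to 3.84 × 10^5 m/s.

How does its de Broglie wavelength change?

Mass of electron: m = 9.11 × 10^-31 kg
The wavelength decreases by a factor of 2.

Using λ = h/(mv):

Initial wavelength: λ₁ = h/(mv₁) = 3.79 × 10^-9 m
Final wavelength: λ₂ = h/(mv₂) = 1.89 × 10^-9 m

Since λ ∝ 1/v, when velocity increases by a factor of 2, the wavelength decreases by a factor of 2.

λ₂/λ₁ = v₁/v₂ = 1/2

The wavelength decreases by a factor of 2.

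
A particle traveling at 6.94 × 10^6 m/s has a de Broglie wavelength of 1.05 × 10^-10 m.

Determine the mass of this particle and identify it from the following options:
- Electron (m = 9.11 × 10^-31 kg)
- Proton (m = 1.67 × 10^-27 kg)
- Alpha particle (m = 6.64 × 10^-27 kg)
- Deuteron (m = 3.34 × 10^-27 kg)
The particle is an electron.

From λ = h/(mv), solve for mass:

m = h/(λv)
m = (6.626 × 10^-34 J·s) / (1.05 × 10^-10 m × 6.94 × 10^6 m/s)
m = 9.09 × 10^-31 kg

Comparing with the listed masses, this is closest to an electron.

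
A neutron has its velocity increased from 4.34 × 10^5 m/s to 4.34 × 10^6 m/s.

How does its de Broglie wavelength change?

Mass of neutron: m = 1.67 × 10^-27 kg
The wavelength decreases by a factor of 10.

Using λ = h/(mv):

Initial wavelength: λ₁ = h/(mv₁) = 9.14 × 10^-13 m
Final wavelength: λ₂ = h/(mv₂) = 9.14 × 10^-14 m

Since λ ∝ 1/v, when velocity increases by a factor of 10, the wavelength decreases by a factor of 10.

λ₂/λ₁ = v₁/v₂ = 1/10

The wavelength decreases by a factor of 10.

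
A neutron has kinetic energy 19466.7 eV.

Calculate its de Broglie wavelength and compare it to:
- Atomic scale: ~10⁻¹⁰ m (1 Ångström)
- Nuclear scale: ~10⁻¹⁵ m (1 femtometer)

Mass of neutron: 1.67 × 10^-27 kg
λ = 2.05 × 10^-13 m, which is between nuclear and atomic scales.

Using λ = h/√(2mKE):

KE = 19466.7 eV = 3.119 × 10^-15 J

λ = h/√(2mKE)
λ = (6.626 × 10^-34 J·s) / √(2 × 1.67 × 10^-27 kg × 3.119 × 10^-15 J)
λ = 2.05 × 10^-13 m

Comparison:
- Atomic scale (10⁻¹⁰ m): λ is 0.0021× this size
- Nuclear scale (10⁻¹⁵ m): λ is 2.1e+02× this size

The wavelength is between nuclear and atomic scales.

This wavelength is appropriate for probing atomic structure but too large for nuclear physics experiments.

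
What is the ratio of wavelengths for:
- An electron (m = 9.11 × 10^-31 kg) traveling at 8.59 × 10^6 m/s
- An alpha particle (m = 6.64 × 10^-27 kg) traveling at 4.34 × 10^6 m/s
λ₁/λ₂ = 3.68 × 10^3

Using λ = h/(mv):

λ₁ = h/(m₁v₁) = 8.47 × 10^-11 m
λ₂ = h/(m₂v₂) = 2.30 × 10^-14 m

Ratio λ₁/λ₂ = (m₂v₂)/(m₁v₁)
         = (6.64 × 10^-27 kg × 4.34 × 10^6 m/s) / (9.11 × 10^-31 kg × 8.59 × 10^6 m/s)
         = 3.68 × 10^3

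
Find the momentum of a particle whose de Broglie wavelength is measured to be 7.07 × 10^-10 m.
9.37 × 10^-25 kg·m/s

From the de Broglie relation λ = h/p, we solve for p:

p = h/λ
p = (6.626 × 10^-34 J·s) / (7.07 × 10^-10 m)
p = 9.37 × 10^-25 kg·m/s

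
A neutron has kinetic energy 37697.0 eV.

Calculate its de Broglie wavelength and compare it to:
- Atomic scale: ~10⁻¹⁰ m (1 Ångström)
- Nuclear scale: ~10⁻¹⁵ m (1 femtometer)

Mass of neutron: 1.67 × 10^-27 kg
λ = 1.48 × 10^-13 m, which is between nuclear and atomic scales.

Using λ = h/√(2mKE):

KE = 37697.0 eV = 6.040 × 10^-15 J

λ = h/√(2mKE)
λ = (6.626 × 10^-34 J·s) / √(2 × 1.67 × 10^-27 kg × 6.040 × 10^-15 J)
λ = 1.48 × 10^-13 m

Comparison:
- Atomic scale (10⁻¹⁰ m): λ is 0.0015× this size
- Nuclear scale (10⁻¹⁵ m): λ is 1.5e+02× this size

The wavelength is between nuclear and atomic scales.

This wavelength is appropriate for probing atomic structure but too large for nuclear physics experiments.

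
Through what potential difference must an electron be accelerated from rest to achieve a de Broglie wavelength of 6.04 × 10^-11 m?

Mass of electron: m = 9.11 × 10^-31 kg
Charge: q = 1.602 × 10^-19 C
412 V

From λ = h/√(2mqV), we solve for V:

λ² = h²/(2mqV)
V = h²/(2mqλ²)
V = (6.626 × 10^-34 J·s)² / (2 × 9.11 × 10^-31 kg × 1.602 × 10^-19 C × (6.04 × 10^-11 m)²)
V = 412 V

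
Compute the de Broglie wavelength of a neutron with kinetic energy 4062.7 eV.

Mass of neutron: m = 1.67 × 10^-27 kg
4.49 × 10^-13 m

Using λ = h/√(2mKE):

First convert KE to Joules: KE = 4062.7 eV = 6.509 × 10^-16 J

λ = h/√(2mKE)
λ = (6.626 × 10^-34 J·s) / √(2 × 1.67 × 10^-27 kg × 6.509 × 10^-16 J)
λ = 4.49 × 10^-13 m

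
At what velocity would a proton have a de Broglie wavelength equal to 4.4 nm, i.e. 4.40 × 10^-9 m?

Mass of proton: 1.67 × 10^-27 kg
9.02 × 10^1 m/s

From λ = h/(mv), solve for v:

v = h/(mλ)
v = (6.626 × 10^-34 J·s) / (1.67 × 10^-27 kg × 4.40 × 10^-9 m)
v = 9.02 × 10^1 m/s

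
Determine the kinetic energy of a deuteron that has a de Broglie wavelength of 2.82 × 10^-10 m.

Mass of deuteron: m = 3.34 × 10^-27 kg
8.26 × 10^-22 J (or 5.16 × 10^-3 eV)

From λ = h/√(2mKE), we solve for KE:

λ² = h²/(2mKE)
KE = h²/(2mλ²)
KE = (6.626 × 10^-34 J·s)² / (2 × 3.34 × 10^-27 kg × (2.82 × 10^-10 m)²)
KE = 8.26 × 10^-22 J
KE = 5.16 × 10^-3 eV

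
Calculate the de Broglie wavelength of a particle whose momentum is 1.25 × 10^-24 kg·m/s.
5.30 × 10^-10 m

Using the de Broglie relation λ = h/p:

λ = h/p
λ = (6.626 × 10^-34 J·s) / (1.25 × 10^-24 kg·m/s)
λ = 5.30 × 10^-10 m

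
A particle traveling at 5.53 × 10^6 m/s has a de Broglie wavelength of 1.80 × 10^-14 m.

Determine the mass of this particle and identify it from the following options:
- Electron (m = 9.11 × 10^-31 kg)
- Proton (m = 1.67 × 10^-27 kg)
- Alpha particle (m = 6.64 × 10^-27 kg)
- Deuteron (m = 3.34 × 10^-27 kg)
The particle is an alpha particle.

From λ = h/(mv), solve for mass:

m = h/(λv)
m = (6.626 × 10^-34 J·s) / (1.80 × 10^-14 m × 5.53 × 10^6 m/s)
m = 6.66 × 10^-27 kg

Comparing with the listed masses, this is closest to an alpha particle.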